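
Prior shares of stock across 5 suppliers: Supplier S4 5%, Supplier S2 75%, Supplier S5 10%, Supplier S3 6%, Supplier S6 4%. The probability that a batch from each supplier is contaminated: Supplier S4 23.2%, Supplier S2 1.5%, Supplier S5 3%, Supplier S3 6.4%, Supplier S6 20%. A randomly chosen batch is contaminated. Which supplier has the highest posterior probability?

Supplier S4

By Bayes' rule, posterior ∝ prior × likelihood:
  Supplier S4: 0.05 × 0.232 = 0.0116
  Supplier S2: 0.75 × 0.015 = 0.01125
  Supplier S5: 0.1 × 0.03 = 0.003
  Supplier S3: 0.06 × 0.064 = 0.00384
  Supplier S6: 0.04 × 0.2 = 0.008
Total = 0.03769.
Largest term belongs to Supplier S4, so Supplier S4 is most probable.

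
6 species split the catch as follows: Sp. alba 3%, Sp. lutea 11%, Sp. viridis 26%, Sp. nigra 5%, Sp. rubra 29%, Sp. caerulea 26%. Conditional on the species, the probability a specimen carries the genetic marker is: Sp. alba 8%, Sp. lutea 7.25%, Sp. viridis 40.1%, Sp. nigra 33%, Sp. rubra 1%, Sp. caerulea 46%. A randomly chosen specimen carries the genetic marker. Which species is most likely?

Unnormalized posteriors (prior × likelihood):
  Sp. alba: 0.03 × 0.08 = 0.0024
  Sp. lutea: 0.11 × 0.0725 = 0.007975
  Sp. viridis: 0.26 × 0.401 = 0.10426
  Sp. nigra: 0.05 × 0.33 = 0.0165
  Sp. rubra: 0.29 × 0.01 = 0.0029
  Sp. caerulea: 0.26 × 0.46 = 0.1196
Sum = 0.253635.
Largest term belongs to Sp. caerulea, so Sp. caerulea is most probable.

Sp. caerulea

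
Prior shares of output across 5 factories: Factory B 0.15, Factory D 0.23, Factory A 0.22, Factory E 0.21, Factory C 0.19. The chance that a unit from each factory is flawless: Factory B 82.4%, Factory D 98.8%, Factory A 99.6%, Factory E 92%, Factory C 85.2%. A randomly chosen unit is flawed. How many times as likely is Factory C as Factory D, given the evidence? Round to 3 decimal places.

Taking complements, P(flawed | each) = Factory B 0.176, Factory D 0.012, Factory A 0.004, Factory E 0.08, Factory C 0.148.
Compute prior × likelihood for every hypothesis:
  Factory B: 0.15 × 0.176 = 0.0264
  Factory D: 0.23 × 0.012 = 0.00276
  Factory A: 0.22 × 0.004 = 0.00088
  Factory E: 0.21 × 0.08 = 0.0168
  Factory C: 0.19 × 0.148 = 0.02812
Normalizing constant = 0.07496.
The ratio is 0.02812 / 0.00276 (the normalizer cancels) = 10.188.

10.188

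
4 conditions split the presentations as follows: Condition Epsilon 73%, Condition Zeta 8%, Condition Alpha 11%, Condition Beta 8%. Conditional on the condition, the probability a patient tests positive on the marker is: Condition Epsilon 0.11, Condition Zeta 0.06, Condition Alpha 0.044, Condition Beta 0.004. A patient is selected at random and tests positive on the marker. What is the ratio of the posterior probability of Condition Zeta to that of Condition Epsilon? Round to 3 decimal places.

Compute prior × likelihood for every hypothesis:
  Condition Epsilon: 0.73 × 0.11 = 0.0803
  Condition Zeta: 0.08 × 0.06 = 0.0048
  Condition Alpha: 0.11 × 0.044 = 0.00484
  Condition Beta: 0.08 × 0.004 = 0.00032
Normalizing constant = 0.09026.
The ratio is 0.0048 / 0.0803 (the normalizer cancels) = 0.060.

0.060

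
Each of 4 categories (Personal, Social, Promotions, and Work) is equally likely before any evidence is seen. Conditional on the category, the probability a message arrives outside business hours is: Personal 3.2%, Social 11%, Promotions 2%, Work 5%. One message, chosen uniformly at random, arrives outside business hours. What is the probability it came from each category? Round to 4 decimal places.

Personal 0.1509, Social 0.5189, Promotions 0.0943, Work 0.2358

With a uniform prior (1/4 each), posterior ∝ likelihood:
  Personal: 0.032
  Social: 0.11
  Promotions: 0.02
  Work: 0.05
Normalizing constant = 0.212.
P(Personal | off-hours) = 0.032/0.212 ≈ 0.1509
P(Social | off-hours) = 0.11/0.212 ≈ 0.5189
P(Promotions | off-hours) = 0.02/0.212 ≈ 0.0943
P(Work | off-hours) = 0.05/0.212 ≈ 0.2358
(Check: 0.1509+0.5189+0.0943+0.2358 = 0.9999.)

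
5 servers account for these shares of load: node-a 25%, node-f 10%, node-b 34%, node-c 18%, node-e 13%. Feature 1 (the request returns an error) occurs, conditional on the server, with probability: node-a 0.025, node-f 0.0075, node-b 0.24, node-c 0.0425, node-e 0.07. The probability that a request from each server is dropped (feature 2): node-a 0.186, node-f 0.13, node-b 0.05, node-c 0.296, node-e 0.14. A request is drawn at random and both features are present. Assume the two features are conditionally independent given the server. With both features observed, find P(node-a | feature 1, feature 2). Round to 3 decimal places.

By Bayes' rule, posterior ∝ prior × likelihood:
  node-a: 0.25 × 0.025 × 0.186 = 0.0011625
  node-f: 0.1 × 0.0075 × 0.13 = 0.0000975
  node-b: 0.34 × 0.24 × 0.05 = 0.00408
  node-c: 0.18 × 0.0425 × 0.296 = 0.0022644
  node-e: 0.13 × 0.07 × 0.14 = 0.001274
Normalizing constant = 0.0088784.
P(node-a | evidence) = 0.0011625 / 0.0088784 ≈ 0.131.

0.131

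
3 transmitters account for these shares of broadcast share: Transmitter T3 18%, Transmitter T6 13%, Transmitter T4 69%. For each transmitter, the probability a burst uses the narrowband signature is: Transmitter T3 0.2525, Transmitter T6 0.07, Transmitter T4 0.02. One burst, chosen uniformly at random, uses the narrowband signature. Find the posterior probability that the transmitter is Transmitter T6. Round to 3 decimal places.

Prior × likelihood for each hypothesis:
  Transmitter T3: 0.18 × 0.2525 = 0.04545
  Transmitter T6: 0.13 × 0.07 = 0.0091
  Transmitter T4: 0.69 × 0.02 = 0.0138
Total = 0.06835.
P(Transmitter T6 | evidence) = 0.0091 / 0.06835 ≈ 0.133.

0.133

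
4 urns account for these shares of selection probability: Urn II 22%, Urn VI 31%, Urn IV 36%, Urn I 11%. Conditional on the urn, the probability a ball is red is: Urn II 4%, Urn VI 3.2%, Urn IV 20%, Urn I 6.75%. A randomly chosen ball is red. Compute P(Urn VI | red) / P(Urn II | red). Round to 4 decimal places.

1.1273

Unnormalized posteriors (prior × likelihood):
  Urn II: 0.22 × 0.04 = 0.0088
  Urn VI: 0.31 × 0.032 = 0.00992
  Urn IV: 0.36 × 0.2 = 0.072
  Urn I: 0.11 × 0.0675 = 0.007425
Total = 0.098145.
The ratio is 0.00992 / 0.0088 (the normalizer cancels) = 1.1273.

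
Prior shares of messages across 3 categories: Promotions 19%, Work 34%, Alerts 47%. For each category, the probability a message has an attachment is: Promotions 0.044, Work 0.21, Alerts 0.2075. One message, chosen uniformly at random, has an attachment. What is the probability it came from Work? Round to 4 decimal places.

0.4027

Prior × likelihood for each hypothesis:
  Promotions: 0.19 × 0.044 = 0.00836
  Work: 0.34 × 0.21 = 0.0714
  Alerts: 0.47 × 0.2075 = 0.097525
Normalizing constant = 0.177285.
P(Work | evidence) = 0.0714 / 0.177285 ≈ 0.4027.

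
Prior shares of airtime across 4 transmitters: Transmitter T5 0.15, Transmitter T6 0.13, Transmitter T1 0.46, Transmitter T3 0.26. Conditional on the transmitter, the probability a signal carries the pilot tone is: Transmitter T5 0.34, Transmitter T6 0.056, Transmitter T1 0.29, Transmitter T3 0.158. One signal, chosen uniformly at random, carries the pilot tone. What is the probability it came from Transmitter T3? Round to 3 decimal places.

By Bayes' rule, posterior ∝ prior × likelihood:
  Transmitter T5: 0.15 × 0.34 = 0.051
  Transmitter T6: 0.13 × 0.056 = 0.00728
  Transmitter T1: 0.46 × 0.29 = 0.1334
  Transmitter T3: 0.26 × 0.158 = 0.04108
Total = 0.23276.
P(Transmitter T3 | evidence) = 0.04108 / 0.23276 ≈ 0.176.

0.176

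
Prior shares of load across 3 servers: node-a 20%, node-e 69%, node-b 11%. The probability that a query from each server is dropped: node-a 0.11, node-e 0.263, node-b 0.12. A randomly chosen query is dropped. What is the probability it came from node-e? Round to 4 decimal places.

0.8375

Prior × likelihood for each hypothesis:
  node-a: 0.2 × 0.11 = 0.022
  node-e: 0.69 × 0.263 = 0.18147
  node-b: 0.11 × 0.12 = 0.0132
Sum = 0.21667.
P(node-e | evidence) = 0.18147 / 0.21667 ≈ 0.8375.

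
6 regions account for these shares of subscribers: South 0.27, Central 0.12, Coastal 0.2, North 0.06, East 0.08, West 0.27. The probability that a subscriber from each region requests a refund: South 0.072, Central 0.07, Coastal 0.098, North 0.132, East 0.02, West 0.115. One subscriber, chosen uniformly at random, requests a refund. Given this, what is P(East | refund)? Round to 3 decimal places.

0.018

Compute prior × likelihood for every hypothesis:
  South: 0.27 × 0.072 = 0.01944
  Central: 0.12 × 0.07 = 0.0084
  Coastal: 0.2 × 0.098 = 0.0196
  North: 0.06 × 0.132 = 0.00792
  East: 0.08 × 0.02 = 0.0016
  West: 0.27 × 0.115 = 0.03105
Total = 0.08801.
P(East | evidence) = 0.0016 / 0.08801 ≈ 0.018.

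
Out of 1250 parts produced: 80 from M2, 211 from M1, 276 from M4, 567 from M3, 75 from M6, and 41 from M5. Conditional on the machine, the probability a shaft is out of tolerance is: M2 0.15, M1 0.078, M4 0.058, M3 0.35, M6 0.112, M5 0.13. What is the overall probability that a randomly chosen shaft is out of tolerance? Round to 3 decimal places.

0.205

Unnormalized posteriors (prior × likelihood):
  M2: 0.064 × 0.15 = 0.0096
  M1: 0.1688 × 0.078 = 0.0131664
  M4: 0.2208 × 0.058 = 0.0128064
  M3: 0.4536 × 0.35 = 0.15876
  M6: 0.06 × 0.112 = 0.00672
  M5: 0.0328 × 0.13 = 0.004264
P(oversize) = 0.0096 + 0.0131664 + 0.0128064 + 0.15876 + 0.00672 + 0.004264 = 0.2053168 → 0.205.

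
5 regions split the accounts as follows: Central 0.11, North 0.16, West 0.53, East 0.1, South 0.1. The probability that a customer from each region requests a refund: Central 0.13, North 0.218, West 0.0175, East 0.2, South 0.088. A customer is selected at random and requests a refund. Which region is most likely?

Unnormalized posteriors (prior × likelihood):
  Central: 0.11 × 0.13 = 0.0143
  North: 0.16 × 0.218 = 0.03488
  West: 0.53 × 0.0175 = 0.009275
  East: 0.1 × 0.2 = 0.02
  South: 0.1 × 0.088 = 0.0088
Normalizing constant = 0.087255.
Largest term belongs to North, so North is most probable.

North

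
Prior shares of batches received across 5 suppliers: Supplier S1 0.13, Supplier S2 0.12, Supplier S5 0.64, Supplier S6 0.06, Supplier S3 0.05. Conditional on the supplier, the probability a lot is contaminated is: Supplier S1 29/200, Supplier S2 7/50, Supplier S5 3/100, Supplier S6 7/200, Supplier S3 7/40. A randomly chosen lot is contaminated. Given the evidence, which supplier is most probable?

Compute prior × likelihood for every hypothesis:
  Supplier S1: 0.13 × 0.145 = 0.01885
  Supplier S2: 0.12 × 0.14 = 0.0168
  Supplier S5: 0.64 × 0.03 = 0.0192
  Supplier S6: 0.06 × 0.035 = 0.0021
  Supplier S3: 0.05 × 0.175 = 0.00875
Sum = 0.0657.
Largest term belongs to Supplier S5, so Supplier S5 is most probable.

Supplier S5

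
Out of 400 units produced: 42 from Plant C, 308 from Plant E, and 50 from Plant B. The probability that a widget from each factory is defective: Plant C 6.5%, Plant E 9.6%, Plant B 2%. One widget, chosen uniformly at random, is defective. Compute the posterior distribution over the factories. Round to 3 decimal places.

Plant C 0.082, Plant E 0.888, Plant B 0.030

Prior × likelihood for each hypothesis:
  Plant C: 0.105 × 0.065 = 0.006825
  Plant E: 0.77 × 0.096 = 0.07392
  Plant B: 0.125 × 0.02 = 0.0025
Normalizing constant = 0.083245.
P(Plant C | defective) = 0.006825/0.083245 ≈ 0.082
P(Plant E | defective) = 0.07392/0.083245 ≈ 0.888
P(Plant B | defective) = 0.0025/0.083245 ≈ 0.030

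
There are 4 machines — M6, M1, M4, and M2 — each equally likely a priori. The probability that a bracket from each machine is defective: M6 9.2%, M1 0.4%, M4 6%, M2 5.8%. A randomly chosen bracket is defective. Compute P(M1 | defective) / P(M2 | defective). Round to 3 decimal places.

0.069

With a uniform prior (1/4 each), posterior ∝ likelihood:
  M6: 0.092
  M1: 0.004
  M4: 0.06
  M2: 0.058
Sum = 0.214.
The ratio is 0.004 / 0.058 (the normalizer cancels) = 0.069.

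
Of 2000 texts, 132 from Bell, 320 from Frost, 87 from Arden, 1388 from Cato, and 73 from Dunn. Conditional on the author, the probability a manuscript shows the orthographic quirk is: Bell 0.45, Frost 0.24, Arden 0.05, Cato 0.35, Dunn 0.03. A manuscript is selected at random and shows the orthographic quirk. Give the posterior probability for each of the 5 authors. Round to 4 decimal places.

Bell 0.0945, Frost 0.1222, Arden 0.0069, Cato 0.7729, Dunn 0.0035

Compute prior × likelihood for every hypothesis:
  Bell: 0.066 × 0.45 = 0.0297
  Frost: 0.16 × 0.24 = 0.0384
  Arden: 0.0435 × 0.05 = 0.002175
  Cato: 0.694 × 0.35 = 0.2429
  Dunn: 0.0365 × 0.03 = 0.001095
Normalizing constant = 0.31427.
P(Bell | quirk) = 0.0297/0.31427 ≈ 0.0945
P(Frost | quirk) = 0.0384/0.31427 ≈ 0.1222
P(Arden | quirk) = 0.002175/0.31427 ≈ 0.0069
P(Cato | quirk) = 0.2429/0.31427 ≈ 0.7729
P(Dunn | quirk) = 0.001095/0.31427 ≈ 0.0035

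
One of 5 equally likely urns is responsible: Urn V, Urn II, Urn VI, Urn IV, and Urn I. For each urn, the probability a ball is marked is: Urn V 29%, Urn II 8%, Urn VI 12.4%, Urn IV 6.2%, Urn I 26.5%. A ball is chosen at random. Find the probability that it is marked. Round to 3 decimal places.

With a uniform prior (1/5 each), posterior ∝ likelihood:
  Urn V: 0.29
  Urn II: 0.08
  Urn VI: 0.124
  Urn IV: 0.062
  Urn I: 0.265
P(marked) = (1/5) × (0.29 + 0.08 + 0.124 + 0.062 + 0.265) = 0.821/5 ≈ 0.164.

0.164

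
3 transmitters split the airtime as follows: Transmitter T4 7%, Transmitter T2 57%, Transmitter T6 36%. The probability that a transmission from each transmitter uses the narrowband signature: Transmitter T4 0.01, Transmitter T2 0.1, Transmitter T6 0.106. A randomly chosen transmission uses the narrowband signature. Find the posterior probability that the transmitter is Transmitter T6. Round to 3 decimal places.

By Bayes' rule, posterior ∝ prior × likelihood:
  Transmitter T4: 0.07 × 0.01 = 0.0007
  Transmitter T2: 0.57 × 0.1 = 0.057
  Transmitter T6: 0.36 × 0.106 = 0.03816
Normalizing constant = 0.09586.
P(Transmitter T6 | evidence) = 0.03816 / 0.09586 ≈ 0.398.

0.398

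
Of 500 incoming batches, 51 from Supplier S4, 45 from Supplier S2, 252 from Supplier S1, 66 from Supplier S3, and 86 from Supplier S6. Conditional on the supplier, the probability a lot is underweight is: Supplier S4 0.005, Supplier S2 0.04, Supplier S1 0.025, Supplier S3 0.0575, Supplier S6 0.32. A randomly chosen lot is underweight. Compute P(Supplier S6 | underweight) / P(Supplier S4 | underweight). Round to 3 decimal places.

107.922

Unnormalized posteriors (prior × likelihood):
  Supplier S4: 0.102 × 0.005 = 0.00051
  Supplier S2: 0.09 × 0.04 = 0.0036
  Supplier S1: 0.504 × 0.025 = 0.0126
  Supplier S3: 0.132 × 0.0575 = 0.00759
  Supplier S6: 0.172 × 0.32 = 0.05504
Sum = 0.07934.
The ratio is 0.05504 / 0.00051 (the normalizer cancels) = 107.922.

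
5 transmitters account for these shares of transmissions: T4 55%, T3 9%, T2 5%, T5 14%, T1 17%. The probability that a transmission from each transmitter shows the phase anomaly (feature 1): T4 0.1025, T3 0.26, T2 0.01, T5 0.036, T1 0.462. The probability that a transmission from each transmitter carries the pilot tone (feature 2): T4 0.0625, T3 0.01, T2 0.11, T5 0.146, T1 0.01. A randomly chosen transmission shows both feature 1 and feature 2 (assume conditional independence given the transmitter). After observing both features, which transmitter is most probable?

T4

Unnormalized posteriors (prior × likelihood):
  T4: 0.55 × 0.1025 × 0.0625 = 0.0035234375
  T3: 0.09 × 0.26 × 0.01 = 0.000234
  T2: 0.05 × 0.01 × 0.11 = 0.000055
  T5: 0.14 × 0.036 × 0.146 = 0.00073584
  T1: 0.17 × 0.462 × 0.01 = 0.0007854
Normalizing constant = 0.0053336775.
Largest term belongs to T4, so T4 is most probable.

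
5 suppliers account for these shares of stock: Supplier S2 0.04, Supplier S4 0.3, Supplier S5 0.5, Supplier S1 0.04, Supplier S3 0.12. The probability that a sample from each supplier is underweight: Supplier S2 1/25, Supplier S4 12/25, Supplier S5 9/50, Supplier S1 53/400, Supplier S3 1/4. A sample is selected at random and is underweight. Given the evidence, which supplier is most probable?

By Bayes' rule, posterior ∝ prior × likelihood:
  Supplier S2: 0.04 × 0.04 = 0.0016
  Supplier S4: 0.3 × 0.48 = 0.144
  Supplier S5: 0.5 × 0.18 = 0.09
  Supplier S1: 0.04 × 0.1325 = 0.0053
  Supplier S3: 0.12 × 0.25 = 0.03
Normalizing constant = 0.2709.
Largest term belongs to Supplier S4, so Supplier S4 is most probable.

Supplier S4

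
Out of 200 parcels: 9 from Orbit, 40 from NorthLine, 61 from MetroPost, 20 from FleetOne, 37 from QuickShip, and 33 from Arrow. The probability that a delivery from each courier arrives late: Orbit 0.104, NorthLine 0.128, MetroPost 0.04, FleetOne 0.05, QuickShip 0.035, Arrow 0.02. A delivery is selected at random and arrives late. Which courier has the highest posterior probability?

By Bayes' rule, posterior ∝ prior × likelihood:
  Orbit: 0.045 × 0.104 = 0.00468
  NorthLine: 0.2 × 0.128 = 0.0256
  MetroPost: 0.305 × 0.04 = 0.0122
  FleetOne: 0.1 × 0.05 = 0.005
  QuickShip: 0.185 × 0.035 = 0.006475
  Arrow: 0.165 × 0.02 = 0.0033
Total = 0.057255.
Largest term belongs to NorthLine, so NorthLine is most probable.

NorthLine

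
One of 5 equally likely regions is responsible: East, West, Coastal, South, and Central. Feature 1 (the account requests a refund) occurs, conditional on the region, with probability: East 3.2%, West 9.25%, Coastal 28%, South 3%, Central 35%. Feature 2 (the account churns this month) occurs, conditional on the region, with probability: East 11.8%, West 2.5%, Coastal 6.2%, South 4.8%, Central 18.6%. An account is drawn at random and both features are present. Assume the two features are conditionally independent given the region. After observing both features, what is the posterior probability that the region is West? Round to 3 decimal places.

0.026

With a uniform prior (1/5 each), posterior ∝ likelihood:
  East: 0.032 × 0.118 = 0.003776
  West: 0.0925 × 0.025 = 0.0023125
  Coastal: 0.28 × 0.062 = 0.01736
  South: 0.03 × 0.048 = 0.00144
  Central: 0.35 × 0.186 = 0.0651
Sum = 0.0899885.
P(West | evidence) = 0.0023125 / 0.0899885 ≈ 0.026.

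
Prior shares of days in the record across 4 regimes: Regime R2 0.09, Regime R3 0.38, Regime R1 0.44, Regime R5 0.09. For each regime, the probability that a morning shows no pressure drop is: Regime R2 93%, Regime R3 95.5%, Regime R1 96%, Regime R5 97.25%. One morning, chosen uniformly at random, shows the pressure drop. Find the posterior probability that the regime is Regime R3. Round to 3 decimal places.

0.393

Taking complements, P(drop | each) = Regime R2 0.07, Regime R3 0.045, Regime R1 0.04, Regime R5 0.0275.
Compute prior × likelihood for every hypothesis:
  Regime R2: 0.09 × 0.07 = 0.0063
  Regime R3: 0.38 × 0.045 = 0.0171
  Regime R1: 0.44 × 0.04 = 0.0176
  Regime R5: 0.09 × 0.0275 = 0.002475
Normalizing constant = 0.043475.
P(Regime R3 | evidence) = 0.0171 / 0.043475 ≈ 0.393.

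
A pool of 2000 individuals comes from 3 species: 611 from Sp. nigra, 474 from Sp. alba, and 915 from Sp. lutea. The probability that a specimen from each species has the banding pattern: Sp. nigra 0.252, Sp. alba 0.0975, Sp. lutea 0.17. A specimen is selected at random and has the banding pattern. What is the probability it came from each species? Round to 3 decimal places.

Sp. nigra 0.433, Sp. alba 0.130, Sp. lutea 0.437

Compute prior × likelihood for every hypothesis:
  Sp. nigra: 0.3055 × 0.252 = 0.076986
  Sp. alba: 0.237 × 0.0975 = 0.0231075
  Sp. lutea: 0.4575 × 0.17 = 0.077775
Sum = 0.1778685.
P(Sp. nigra | banded) = 0.076986/0.1778685 ≈ 0.433
P(Sp. alba | banded) = 0.0231075/0.1778685 ≈ 0.130
P(Sp. lutea | banded) = 0.077775/0.1778685 ≈ 0.437
(Check: 0.433+0.130+0.437 = 1.000.)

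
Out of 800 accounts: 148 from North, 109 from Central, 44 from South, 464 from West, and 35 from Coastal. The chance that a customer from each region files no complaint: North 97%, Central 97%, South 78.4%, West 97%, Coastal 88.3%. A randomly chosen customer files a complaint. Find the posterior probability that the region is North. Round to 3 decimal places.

Taking complements, P(complaint | each) = North 0.03, Central 0.03, South 0.216, West 0.03, Coastal 0.117.
Unnormalized posteriors (prior × likelihood):
  North: 0.185 × 0.03 = 0.00555
  Central: 0.13625 × 0.03 = 0.0040875
  South: 0.055 × 0.216 = 0.01188
  West: 0.58 × 0.03 = 0.0174
  Coastal: 0.04375 × 0.117 = 0.00511875
Sum = 0.04403625.
P(North | evidence) = 0.00555 / 0.04403625 ≈ 0.126.

0.126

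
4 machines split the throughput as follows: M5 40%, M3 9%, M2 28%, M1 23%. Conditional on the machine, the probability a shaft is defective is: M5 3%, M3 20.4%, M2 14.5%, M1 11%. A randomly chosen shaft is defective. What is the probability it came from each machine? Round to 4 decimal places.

Compute prior × likelihood for every hypothesis:
  M5: 0.4 × 0.03 = 0.012
  M3: 0.09 × 0.204 = 0.01836
  M2: 0.28 × 0.145 = 0.0406
  M1: 0.23 × 0.11 = 0.0253
Normalizing constant = 0.09626.
P(M5 | defective) = 0.012/0.09626 ≈ 0.1247
P(M3 | defective) = 0.01836/0.09626 ≈ 0.1907
P(M2 | defective) = 0.0406/0.09626 ≈ 0.4218
P(M1 | defective) = 0.0253/0.09626 ≈ 0.2628
(Check: 0.1247+0.1907+0.4218+0.2628 = 1.0000.)

M5 0.1247, M3 0.1907, M2 0.4218, M1 0.2628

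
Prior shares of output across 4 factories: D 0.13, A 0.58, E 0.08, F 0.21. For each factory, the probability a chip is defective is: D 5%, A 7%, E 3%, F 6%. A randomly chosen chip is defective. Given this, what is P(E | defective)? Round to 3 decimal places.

Prior × likelihood for each hypothesis:
  D: 0.13 × 0.05 = 0.0065
  A: 0.58 × 0.07 = 0.0406
  E: 0.08 × 0.03 = 0.0024
  F: 0.21 × 0.06 = 0.0126
Sum = 0.0621.
P(E | evidence) = 0.0024 / 0.0621 ≈ 0.039.

0.039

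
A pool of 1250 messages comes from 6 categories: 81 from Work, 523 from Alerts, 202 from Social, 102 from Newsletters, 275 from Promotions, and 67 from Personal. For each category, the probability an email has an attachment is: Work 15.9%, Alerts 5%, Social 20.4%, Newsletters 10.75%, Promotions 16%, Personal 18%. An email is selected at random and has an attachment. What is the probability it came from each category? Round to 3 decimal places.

Work 0.087, Alerts 0.178, Social 0.280, Newsletters 0.074, Promotions 0.299, Personal 0.082

Unnormalized posteriors (prior × likelihood):
  Work: 0.0648 × 0.159 = 0.0103032
  Alerts: 0.4184 × 0.05 = 0.02092
  Social: 0.1616 × 0.204 = 0.0329664
  Newsletters: 0.0816 × 0.1075 = 0.008772
  Promotions: 0.22 × 0.16 = 0.0352
  Personal: 0.0536 × 0.18 = 0.009648
Normalizing constant = 0.1178096.
P(Work | attachment) = 0.0103032/0.1178096 ≈ 0.087
P(Alerts | attachment) = 0.02092/0.1178096 ≈ 0.178
P(Social | attachment) = 0.0329664/0.1178096 ≈ 0.280
P(Newsletters | attachment) = 0.008772/0.1178096 ≈ 0.074
P(Promotions | attachment) = 0.0352/0.1178096 ≈ 0.299
P(Personal | attachment) = 0.009648/0.1178096 ≈ 0.082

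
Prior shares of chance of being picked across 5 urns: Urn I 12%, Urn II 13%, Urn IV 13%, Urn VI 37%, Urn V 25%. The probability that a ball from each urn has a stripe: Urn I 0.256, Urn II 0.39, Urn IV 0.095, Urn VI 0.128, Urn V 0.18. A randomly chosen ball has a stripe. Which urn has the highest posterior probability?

Compute prior × likelihood for every hypothesis:
  Urn I: 0.12 × 0.256 = 0.03072
  Urn II: 0.13 × 0.39 = 0.0507
  Urn IV: 0.13 × 0.095 = 0.01235
  Urn VI: 0.37 × 0.128 = 0.04736
  Urn V: 0.25 × 0.18 = 0.045
Normalizing constant = 0.18613.
Largest term belongs to Urn II, so Urn II is most probable.

Urn II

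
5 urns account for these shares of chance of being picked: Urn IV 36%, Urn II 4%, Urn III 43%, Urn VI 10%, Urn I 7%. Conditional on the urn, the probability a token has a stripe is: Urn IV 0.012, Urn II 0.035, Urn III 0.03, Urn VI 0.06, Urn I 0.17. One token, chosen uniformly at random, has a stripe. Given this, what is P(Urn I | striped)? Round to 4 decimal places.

0.3258

By Bayes' rule, posterior ∝ prior × likelihood:
  Urn IV: 0.36 × 0.012 = 0.00432
  Urn II: 0.04 × 0.035 = 0.0014
  Urn III: 0.43 × 0.03 = 0.0129
  Urn VI: 0.1 × 0.06 = 0.006
  Urn I: 0.07 × 0.17 = 0.0119
Normalizing constant = 0.03652.
P(Urn I | evidence) = 0.0119 / 0.03652 ≈ 0.3258.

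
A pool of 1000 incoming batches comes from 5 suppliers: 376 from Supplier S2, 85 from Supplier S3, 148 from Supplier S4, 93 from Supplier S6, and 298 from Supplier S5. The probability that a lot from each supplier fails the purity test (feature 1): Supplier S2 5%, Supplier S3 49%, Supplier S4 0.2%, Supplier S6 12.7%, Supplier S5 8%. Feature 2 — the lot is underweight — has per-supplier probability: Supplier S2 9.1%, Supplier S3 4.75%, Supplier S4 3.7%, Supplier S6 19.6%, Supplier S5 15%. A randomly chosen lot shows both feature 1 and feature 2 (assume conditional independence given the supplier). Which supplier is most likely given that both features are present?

Supplier S5

Prior × likelihood for each hypothesis:
  Supplier S2: 0.376 × 0.05 × 0.091 = 0.0017108
  Supplier S3: 0.085 × 0.49 × 0.0475 = 0.001978375
  Supplier S4: 0.148 × 0.002 × 0.037 = 0.000010952
  Supplier S6: 0.093 × 0.127 × 0.196 = 0.002314956
  Supplier S5: 0.298 × 0.08 × 0.15 = 0.003576
Normalizing constant = 0.009591083.
Largest term belongs to Supplier S5, so Supplier S5 is most probable.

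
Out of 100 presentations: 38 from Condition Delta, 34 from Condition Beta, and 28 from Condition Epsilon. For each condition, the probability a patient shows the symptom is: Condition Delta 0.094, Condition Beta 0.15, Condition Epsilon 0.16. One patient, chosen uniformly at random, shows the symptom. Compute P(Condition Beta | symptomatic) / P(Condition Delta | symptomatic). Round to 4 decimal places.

By Bayes' rule, posterior ∝ prior × likelihood:
  Condition Delta: 0.38 × 0.094 = 0.03572
  Condition Beta: 0.34 × 0.15 = 0.051
  Condition Epsilon: 0.28 × 0.16 = 0.0448
Normalizing constant = 0.13152.
The ratio is 0.051 / 0.03572 (the normalizer cancels) = 1.4278.

1.4278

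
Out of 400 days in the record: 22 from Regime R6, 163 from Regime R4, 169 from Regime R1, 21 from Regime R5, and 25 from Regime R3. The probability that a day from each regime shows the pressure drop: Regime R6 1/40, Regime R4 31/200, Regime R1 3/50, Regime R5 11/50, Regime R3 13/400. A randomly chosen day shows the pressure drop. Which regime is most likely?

Regime R4

Compute prior × likelihood for every hypothesis:
  Regime R6: 0.055 × 0.025 = 0.001375
  Regime R4: 0.4075 × 0.155 = 0.0631625
  Regime R1: 0.4225 × 0.06 = 0.02535
  Regime R5: 0.0525 × 0.22 = 0.01155
  Regime R3: 0.0625 × 0.0325 = 0.00203125
Sum = 0.10346875.
Largest term belongs to Regime R4, so Regime R4 is most probable.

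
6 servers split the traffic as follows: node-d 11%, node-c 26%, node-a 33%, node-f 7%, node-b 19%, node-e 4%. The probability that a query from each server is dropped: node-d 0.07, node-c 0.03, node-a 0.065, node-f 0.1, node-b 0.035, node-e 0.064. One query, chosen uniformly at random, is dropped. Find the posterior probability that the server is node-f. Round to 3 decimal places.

Compute prior × likelihood for every hypothesis:
  node-d: 0.11 × 0.07 = 0.0077
  node-c: 0.26 × 0.03 = 0.0078
  node-a: 0.33 × 0.065 = 0.02145
  node-f: 0.07 × 0.1 = 0.007
  node-b: 0.19 × 0.035 = 0.00665
  node-e: 0.04 × 0.064 = 0.00256
Normalizing constant = 0.05316.
P(node-f | evidence) = 0.007 / 0.05316 ≈ 0.132.

0.132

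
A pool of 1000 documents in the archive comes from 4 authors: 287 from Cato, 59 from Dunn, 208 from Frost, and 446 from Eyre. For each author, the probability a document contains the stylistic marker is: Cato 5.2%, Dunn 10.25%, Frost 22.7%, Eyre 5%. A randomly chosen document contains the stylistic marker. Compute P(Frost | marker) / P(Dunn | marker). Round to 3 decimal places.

7.808

By Bayes' rule, posterior ∝ prior × likelihood:
  Cato: 0.287 × 0.052 = 0.014924
  Dunn: 0.059 × 0.1025 = 0.0060475
  Frost: 0.208 × 0.227 = 0.047216
  Eyre: 0.446 × 0.05 = 0.0223
Total = 0.0904875.
The ratio is 0.047216 / 0.0060475 (the normalizer cancels) = 7.808.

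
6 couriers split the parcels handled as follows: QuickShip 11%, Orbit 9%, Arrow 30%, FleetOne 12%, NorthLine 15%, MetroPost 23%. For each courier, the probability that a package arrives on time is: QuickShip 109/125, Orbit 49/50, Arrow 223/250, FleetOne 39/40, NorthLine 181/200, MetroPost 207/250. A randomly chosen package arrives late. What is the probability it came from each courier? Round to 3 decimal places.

Taking complements, P(late | each) = QuickShip 0.128, Orbit 0.02, Arrow 0.108, FleetOne 0.025, NorthLine 0.095, MetroPost 0.172.
Unnormalized posteriors (prior × likelihood):
  QuickShip: 0.11 × 0.128 = 0.01408
  Orbit: 0.09 × 0.02 = 0.0018
  Arrow: 0.3 × 0.108 = 0.0324
  FleetOne: 0.12 × 0.025 = 0.003
  NorthLine: 0.15 × 0.095 = 0.01425
  MetroPost: 0.23 × 0.172 = 0.03956
Total = 0.10509.
P(QuickShip | late) = 0.01408/0.10509 ≈ 0.134
P(Orbit | late) = 0.0018/0.10509 ≈ 0.017
P(Arrow | late) = 0.0324/0.10509 ≈ 0.308
P(FleetOne | late) = 0.003/0.10509 ≈ 0.029
P(NorthLine | late) = 0.01425/0.10509 ≈ 0.136
P(MetroPost | late) = 0.03956/0.10509 ≈ 0.376
(Check: 0.134+0.017+0.308+0.029+0.136+0.376 = 1.000.)

QuickShip 0.134, Orbit 0.017, Arrow 0.308, FleetOne 0.029, NorthLine 0.136, MetroPost 0.376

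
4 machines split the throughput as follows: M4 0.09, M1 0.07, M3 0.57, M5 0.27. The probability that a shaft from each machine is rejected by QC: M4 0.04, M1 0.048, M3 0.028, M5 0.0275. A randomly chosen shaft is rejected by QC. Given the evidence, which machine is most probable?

Prior × likelihood for each hypothesis:
  M4: 0.09 × 0.04 = 0.0036
  M1: 0.07 × 0.048 = 0.00336
  M3: 0.57 × 0.028 = 0.01596
  M5: 0.27 × 0.0275 = 0.007425
Normalizing constant = 0.030345.
Largest term belongs to M3, so M3 is most probable.

M3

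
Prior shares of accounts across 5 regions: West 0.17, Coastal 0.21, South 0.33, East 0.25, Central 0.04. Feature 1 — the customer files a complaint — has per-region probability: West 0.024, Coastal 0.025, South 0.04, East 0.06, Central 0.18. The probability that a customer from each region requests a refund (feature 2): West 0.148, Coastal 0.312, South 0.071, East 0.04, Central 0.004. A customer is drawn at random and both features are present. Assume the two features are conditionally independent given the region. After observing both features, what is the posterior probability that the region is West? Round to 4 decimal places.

Compute prior × likelihood for every hypothesis:
  West: 0.17 × 0.024 × 0.148 = 0.00060384
  Coastal: 0.21 × 0.025 × 0.312 = 0.001638
  South: 0.33 × 0.04 × 0.071 = 0.0009372
  East: 0.25 × 0.06 × 0.04 = 0.0006
  Central: 0.04 × 0.18 × 0.004 = 0.0000288
Sum = 0.00380784.
P(West | evidence) = 0.00060384 / 0.00380784 ≈ 0.1586.

0.1586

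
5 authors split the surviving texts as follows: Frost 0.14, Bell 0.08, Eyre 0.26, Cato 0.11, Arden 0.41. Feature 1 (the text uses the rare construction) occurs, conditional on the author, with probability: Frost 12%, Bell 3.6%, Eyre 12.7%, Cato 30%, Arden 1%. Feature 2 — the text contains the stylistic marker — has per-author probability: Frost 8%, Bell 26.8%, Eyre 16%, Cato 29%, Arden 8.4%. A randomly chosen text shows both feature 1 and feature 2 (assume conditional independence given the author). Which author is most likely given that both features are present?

Compute prior × likelihood for every hypothesis:
  Frost: 0.14 × 0.12 × 0.08 = 0.001344
  Bell: 0.08 × 0.036 × 0.268 = 0.00077184
  Eyre: 0.26 × 0.127 × 0.16 = 0.0052832
  Cato: 0.11 × 0.3 × 0.29 = 0.00957
  Arden: 0.41 × 0.01 × 0.084 = 0.0003444
Total = 0.01731344.
Largest term belongs to Cato, so Cato is most probable.

Cato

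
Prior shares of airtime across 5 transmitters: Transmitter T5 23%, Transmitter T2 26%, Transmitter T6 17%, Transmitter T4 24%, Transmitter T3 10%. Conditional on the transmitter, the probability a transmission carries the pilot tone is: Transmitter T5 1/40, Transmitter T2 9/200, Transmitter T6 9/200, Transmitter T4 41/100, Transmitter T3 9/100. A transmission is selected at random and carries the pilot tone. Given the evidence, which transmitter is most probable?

Compute prior × likelihood for every hypothesis:
  Transmitter T5: 0.23 × 0.025 = 0.00575
  Transmitter T2: 0.26 × 0.045 = 0.0117
  Transmitter T6: 0.17 × 0.045 = 0.00765
  Transmitter T4: 0.24 × 0.41 = 0.0984
  Transmitter T3: 0.1 × 0.09 = 0.009
Sum = 0.1325.
Largest term belongs to Transmitter T4, so Transmitter T4 is most probable.

Transmitter T4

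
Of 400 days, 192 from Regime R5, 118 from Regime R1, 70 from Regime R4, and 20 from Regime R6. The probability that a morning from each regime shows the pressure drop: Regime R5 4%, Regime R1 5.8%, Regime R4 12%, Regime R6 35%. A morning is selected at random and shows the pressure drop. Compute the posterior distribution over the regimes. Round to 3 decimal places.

Regime R5 0.257, Regime R1 0.229, Regime R4 0.281, Regime R6 0.234

By Bayes' rule, posterior ∝ prior × likelihood:
  Regime R5: 0.48 × 0.04 = 0.0192
  Regime R1: 0.295 × 0.058 = 0.01711
  Regime R4: 0.175 × 0.12 = 0.021
  Regime R6: 0.05 × 0.35 = 0.0175
Total = 0.07481.
P(Regime R5 | drop) = 0.0192/0.07481 ≈ 0.257
P(Regime R1 | drop) = 0.01711/0.07481 ≈ 0.229
P(Regime R4 | drop) = 0.021/0.07481 ≈ 0.281
P(Regime R6 | drop) = 0.0175/0.07481 ≈ 0.234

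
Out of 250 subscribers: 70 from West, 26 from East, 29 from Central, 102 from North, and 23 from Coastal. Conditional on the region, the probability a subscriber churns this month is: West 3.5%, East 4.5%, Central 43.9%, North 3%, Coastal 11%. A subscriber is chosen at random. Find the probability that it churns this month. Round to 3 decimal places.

0.088

Compute prior × likelihood for every hypothesis:
  West: 0.28 × 0.035 = 0.0098
  East: 0.104 × 0.045 = 0.00468
  Central: 0.116 × 0.439 = 0.050924
  North: 0.408 × 0.03 = 0.01224
  Coastal: 0.092 × 0.11 = 0.01012
P(churn) = 0.0098 + 0.00468 + 0.050924 + 0.01224 + 0.01012 = 0.087764 → 0.088.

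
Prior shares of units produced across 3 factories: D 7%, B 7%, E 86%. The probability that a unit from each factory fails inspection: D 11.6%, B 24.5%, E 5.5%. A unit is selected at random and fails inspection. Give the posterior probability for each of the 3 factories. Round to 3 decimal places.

By Bayes' rule, posterior ∝ prior × likelihood:
  D: 0.07 × 0.116 = 0.00812
  B: 0.07 × 0.245 = 0.01715
  E: 0.86 × 0.055 = 0.0473
Total = 0.07257.
P(D | nonconforming) = 0.00812/0.07257 ≈ 0.112
P(B | nonconforming) = 0.01715/0.07257 ≈ 0.236
P(E | nonconforming) = 0.0473/0.07257 ≈ 0.652

D 0.112, B 0.236, E 0.652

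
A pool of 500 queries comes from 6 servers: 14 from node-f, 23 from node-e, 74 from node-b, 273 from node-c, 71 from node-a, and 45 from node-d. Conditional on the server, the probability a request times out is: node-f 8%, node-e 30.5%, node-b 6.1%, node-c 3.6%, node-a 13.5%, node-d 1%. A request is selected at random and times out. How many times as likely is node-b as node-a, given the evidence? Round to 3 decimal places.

0.471

Compute prior × likelihood for every hypothesis:
  node-f: 0.028 × 0.08 = 0.00224
  node-e: 0.046 × 0.305 = 0.01403
  node-b: 0.148 × 0.061 = 0.009028
  node-c: 0.546 × 0.036 = 0.019656
  node-a: 0.142 × 0.135 = 0.01917
  node-d: 0.09 × 0.01 = 0.0009
Normalizing constant = 0.065024.
The ratio is 0.009028 / 0.01917 (the normalizer cancels) = 0.471.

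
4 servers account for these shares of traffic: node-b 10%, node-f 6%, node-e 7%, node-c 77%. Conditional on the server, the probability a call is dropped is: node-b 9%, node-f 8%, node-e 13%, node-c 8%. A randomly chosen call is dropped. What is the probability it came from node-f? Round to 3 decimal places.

0.057

Compute prior × likelihood for every hypothesis:
  node-b: 0.1 × 0.09 = 0.009
  node-f: 0.06 × 0.08 = 0.0048
  node-e: 0.07 × 0.13 = 0.0091
  node-c: 0.77 × 0.08 = 0.0616
Normalizing constant = 0.0845.
P(node-f | evidence) = 0.0048 / 0.0845 ≈ 0.057.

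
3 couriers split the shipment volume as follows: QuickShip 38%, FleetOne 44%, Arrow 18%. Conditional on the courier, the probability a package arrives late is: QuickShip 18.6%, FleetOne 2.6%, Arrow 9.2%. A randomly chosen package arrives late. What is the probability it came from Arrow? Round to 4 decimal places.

0.1678

Prior × likelihood for each hypothesis:
  QuickShip: 0.38 × 0.186 = 0.07068
  FleetOne: 0.44 × 0.026 = 0.01144
  Arrow: 0.18 × 0.092 = 0.01656
Sum = 0.09868.
P(Arrow | evidence) = 0.01656 / 0.09868 ≈ 0.1678.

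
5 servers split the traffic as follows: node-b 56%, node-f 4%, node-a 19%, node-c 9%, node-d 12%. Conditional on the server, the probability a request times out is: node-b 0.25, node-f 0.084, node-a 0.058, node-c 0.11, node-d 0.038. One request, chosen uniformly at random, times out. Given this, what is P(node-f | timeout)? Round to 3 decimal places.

0.020

Unnormalized posteriors (prior × likelihood):
  node-b: 0.56 × 0.25 = 0.14
  node-f: 0.04 × 0.084 = 0.00336
  node-a: 0.19 × 0.058 = 0.01102
  node-c: 0.09 × 0.11 = 0.0099
  node-d: 0.12 × 0.038 = 0.00456
Sum = 0.16884.
P(node-f | evidence) = 0.00336 / 0.16884 ≈ 0.020.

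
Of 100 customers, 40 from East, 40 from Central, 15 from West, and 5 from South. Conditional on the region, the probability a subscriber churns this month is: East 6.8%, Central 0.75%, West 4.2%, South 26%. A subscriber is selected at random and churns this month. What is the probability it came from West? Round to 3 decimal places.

Prior × likelihood for each hypothesis:
  East: 0.4 × 0.068 = 0.0272
  Central: 0.4 × 0.0075 = 0.003
  West: 0.15 × 0.042 = 0.0063
  South: 0.05 × 0.26 = 0.013
Sum = 0.0495.
P(West | evidence) = 0.0063 / 0.0495 ≈ 0.127.

0.127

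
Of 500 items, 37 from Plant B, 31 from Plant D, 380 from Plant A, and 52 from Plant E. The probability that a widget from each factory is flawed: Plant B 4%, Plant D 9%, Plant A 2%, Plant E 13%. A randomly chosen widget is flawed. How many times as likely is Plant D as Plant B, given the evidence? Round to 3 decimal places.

By Bayes' rule, posterior ∝ prior × likelihood:
  Plant B: 0.074 × 0.04 = 0.00296
  Plant D: 0.062 × 0.09 = 0.00558
  Plant A: 0.76 × 0.02 = 0.0152
  Plant E: 0.104 × 0.13 = 0.01352
Normalizing constant = 0.03726.
The ratio is 0.00558 / 0.00296 (the normalizer cancels) = 1.885.

1.885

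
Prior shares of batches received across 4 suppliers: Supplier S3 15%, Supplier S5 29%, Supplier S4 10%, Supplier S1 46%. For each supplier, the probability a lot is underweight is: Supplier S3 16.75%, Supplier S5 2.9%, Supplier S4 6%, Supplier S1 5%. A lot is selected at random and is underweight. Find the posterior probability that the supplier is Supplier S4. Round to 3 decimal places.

0.096

Prior × likelihood for each hypothesis:
  Supplier S3: 0.15 × 0.1675 = 0.025125
  Supplier S5: 0.29 × 0.029 = 0.00841
  Supplier S4: 0.1 × 0.06 = 0.006
  Supplier S1: 0.46 × 0.05 = 0.023
Sum = 0.062535.
P(Supplier S4 | evidence) = 0.006 / 0.062535 ≈ 0.096.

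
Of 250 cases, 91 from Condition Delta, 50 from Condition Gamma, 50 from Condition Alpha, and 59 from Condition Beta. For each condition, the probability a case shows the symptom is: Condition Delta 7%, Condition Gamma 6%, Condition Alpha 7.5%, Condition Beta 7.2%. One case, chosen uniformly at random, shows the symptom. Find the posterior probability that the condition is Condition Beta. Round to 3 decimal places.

By Bayes' rule, posterior ∝ prior × likelihood:
  Condition Delta: 0.364 × 0.07 = 0.02548
  Condition Gamma: 0.2 × 0.06 = 0.012
  Condition Alpha: 0.2 × 0.075 = 0.015
  Condition Beta: 0.236 × 0.072 = 0.016992
Normalizing constant = 0.069472.
P(Condition Beta | evidence) = 0.016992 / 0.069472 ≈ 0.245.

0.245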